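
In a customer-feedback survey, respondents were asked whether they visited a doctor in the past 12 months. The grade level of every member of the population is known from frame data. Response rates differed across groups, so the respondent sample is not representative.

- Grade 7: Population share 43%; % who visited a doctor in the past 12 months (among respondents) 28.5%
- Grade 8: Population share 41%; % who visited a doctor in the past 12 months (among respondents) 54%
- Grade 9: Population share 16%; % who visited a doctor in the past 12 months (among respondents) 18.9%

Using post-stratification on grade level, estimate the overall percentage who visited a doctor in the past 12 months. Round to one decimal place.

37.4%

Each cell contributes population-share × respondent value:
  Grade 7: 0.43 × 28.5 = 12.255
  Grade 8: 0.41 × 54 = 22.14
  Grade 9: 0.16 × 18.9 = 3.024
Post-stratified estimate = 37.419 → 37.4%.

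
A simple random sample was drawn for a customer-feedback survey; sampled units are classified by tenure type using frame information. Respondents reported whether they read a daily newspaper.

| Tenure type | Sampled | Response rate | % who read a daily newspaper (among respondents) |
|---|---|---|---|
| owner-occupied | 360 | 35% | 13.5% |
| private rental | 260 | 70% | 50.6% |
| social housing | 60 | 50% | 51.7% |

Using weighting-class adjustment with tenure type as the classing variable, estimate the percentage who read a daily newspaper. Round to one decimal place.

With weight = n_sampled/n_responded per class, the weighted class total is n_sampled:
  owner-occupied: 360 × 13.5 = 4860
  private rental: 260 × 50.6 = 13,156
  social housing: 60 × 51.7 = 3102
Adjusted estimate = 21,118 / 680 = 31.0559 → 31.1%.

31.1%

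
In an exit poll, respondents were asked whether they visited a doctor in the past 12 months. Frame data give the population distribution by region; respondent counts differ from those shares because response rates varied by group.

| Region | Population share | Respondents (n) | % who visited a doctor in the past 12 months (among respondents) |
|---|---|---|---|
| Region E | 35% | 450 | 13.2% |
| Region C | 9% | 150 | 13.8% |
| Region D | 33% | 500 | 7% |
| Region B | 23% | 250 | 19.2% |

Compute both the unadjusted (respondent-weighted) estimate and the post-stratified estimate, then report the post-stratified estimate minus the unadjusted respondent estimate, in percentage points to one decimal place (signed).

Unadjusted (pooled respondent) estimate weights by respondent counts:
  (450/1350)×13.2 + (150/1350)×13.8 + (500/1350)×7 + (250/1350)×19.2 = 12.0815%
Reweighting by population region shares:
  0.35×13.2 + 0.09×13.8 + 0.33×7 + 0.23×19.2 = 12.588%
Difference = 12.588 − 12.0815 = 0.5065 pp.

+0.5 percentage points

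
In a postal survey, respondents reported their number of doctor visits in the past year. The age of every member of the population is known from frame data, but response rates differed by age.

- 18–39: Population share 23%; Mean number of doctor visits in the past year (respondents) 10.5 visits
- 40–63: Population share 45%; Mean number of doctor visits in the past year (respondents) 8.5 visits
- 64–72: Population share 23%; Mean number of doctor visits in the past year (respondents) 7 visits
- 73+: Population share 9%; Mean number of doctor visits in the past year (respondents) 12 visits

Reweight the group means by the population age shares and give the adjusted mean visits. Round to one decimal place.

8.9

Each cell contributes population-share × respondent value:
  18–39: 0.23 × 10.5 = 2.415
  40–63: 0.45 × 8.5 = 3.825
  64–72: 0.23 × 7 = 1.61
  73+: 0.09 × 12 = 1.08
Post-stratified estimate = 8.93 → 8.9.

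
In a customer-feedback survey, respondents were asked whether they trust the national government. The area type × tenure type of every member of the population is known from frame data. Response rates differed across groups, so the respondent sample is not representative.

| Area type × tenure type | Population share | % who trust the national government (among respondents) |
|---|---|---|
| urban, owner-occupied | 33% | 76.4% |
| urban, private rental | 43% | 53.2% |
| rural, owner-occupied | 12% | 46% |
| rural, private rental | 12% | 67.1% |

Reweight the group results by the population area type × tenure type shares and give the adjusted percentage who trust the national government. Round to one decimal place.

Weight each group's respondent value by its population share:
  urban, owner-occupied: 0.33 × 76.4 = 25.212
  urban, private rental: 0.43 × 53.2 = 22.876
  rural, owner-occupied: 0.12 × 46 = 5.52
  rural, private rental: 0.12 × 67.1 = 8.052
Post-stratified estimate = 61.66 → 61.7%.

61.7%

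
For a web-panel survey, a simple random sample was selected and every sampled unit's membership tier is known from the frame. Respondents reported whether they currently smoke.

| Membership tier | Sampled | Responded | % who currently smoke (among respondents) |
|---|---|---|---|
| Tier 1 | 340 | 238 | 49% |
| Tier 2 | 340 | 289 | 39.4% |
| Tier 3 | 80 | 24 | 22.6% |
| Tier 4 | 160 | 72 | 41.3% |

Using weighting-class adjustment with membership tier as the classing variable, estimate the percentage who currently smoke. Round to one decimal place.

Class response rates: Tier 1 238/340 = 70%, Tier 2 289/340 = 85%, Tier 3 24/80 = 30%, Tier 4 72/160 = 45%.
Each respondent's weight = sampled/responded in their class; summing within a class gives n_sampled, so:
  Tier 1: 340 × 49 = 16,660
  Tier 2: 340 × 39.4 = 13,396
  Tier 3: 80 × 22.6 = 1808
  Tier 4: 160 × 41.3 = 6608
Adjusted estimate = 38,472 / 920 = 41.8174 → 41.8%.

41.8%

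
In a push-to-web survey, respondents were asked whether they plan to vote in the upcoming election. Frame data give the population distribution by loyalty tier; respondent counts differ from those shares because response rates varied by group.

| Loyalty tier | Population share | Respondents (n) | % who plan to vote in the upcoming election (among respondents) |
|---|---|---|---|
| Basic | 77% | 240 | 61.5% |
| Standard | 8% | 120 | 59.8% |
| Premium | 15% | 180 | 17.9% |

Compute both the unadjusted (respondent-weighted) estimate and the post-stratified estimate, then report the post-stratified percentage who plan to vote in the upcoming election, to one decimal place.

Naive respondent-only estimate (weights = respondent counts):
  (240/540)×61.5 + (120/540)×59.8 + (180/540)×17.9 = 46.5889%
Reweighting by population loyalty tier shares:
  0.77×61.5 + 0.08×59.8 + 0.15×17.9 = 54.824%

54.8%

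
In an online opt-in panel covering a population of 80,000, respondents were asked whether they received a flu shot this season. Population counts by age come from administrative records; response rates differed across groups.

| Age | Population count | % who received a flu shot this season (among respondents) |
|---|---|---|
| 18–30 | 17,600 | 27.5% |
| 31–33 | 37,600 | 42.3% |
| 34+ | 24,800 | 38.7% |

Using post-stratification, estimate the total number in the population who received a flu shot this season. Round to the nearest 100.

Apply each group's respondent rate to its population count:
  18–30: 17,600 × 27.5% = 4840
  31–33: 37,600 × 42.3% = 15904.8
  34+: 24,800 × 38.7% = 9597.6
Estimated total = 30342.4 → 30,300.

30,300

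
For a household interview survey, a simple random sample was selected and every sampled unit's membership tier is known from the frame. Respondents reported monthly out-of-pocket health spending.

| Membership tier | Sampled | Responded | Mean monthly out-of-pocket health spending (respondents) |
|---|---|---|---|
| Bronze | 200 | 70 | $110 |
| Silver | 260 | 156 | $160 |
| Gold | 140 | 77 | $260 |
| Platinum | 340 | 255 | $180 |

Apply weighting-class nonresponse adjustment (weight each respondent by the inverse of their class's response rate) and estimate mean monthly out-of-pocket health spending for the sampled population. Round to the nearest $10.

Class response rates: Bronze 70/200 = 35%, Silver 156/260 = 60%, Gold 77/140 = 55%, Platinum 255/340 = 75%.
Weighting each respondent by the inverse class response rate inflates each class back to its sampled size, so the class weight is n_sampled:
  Bronze: 200 × 110 = 22,000
  Silver: 260 × 160 = 41,600
  Gold: 140 × 260 = 36,400
  Platinum: 340 × 180 = 61,200
Adjusted estimate = 161,200 / 940 = 171.489 → $170.

$170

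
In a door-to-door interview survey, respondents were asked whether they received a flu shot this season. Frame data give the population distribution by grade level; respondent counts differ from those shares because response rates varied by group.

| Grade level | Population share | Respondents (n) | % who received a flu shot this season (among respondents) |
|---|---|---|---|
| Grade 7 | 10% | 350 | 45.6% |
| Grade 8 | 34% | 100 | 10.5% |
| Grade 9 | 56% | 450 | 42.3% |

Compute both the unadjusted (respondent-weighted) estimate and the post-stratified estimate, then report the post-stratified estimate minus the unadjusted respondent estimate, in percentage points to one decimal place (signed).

Naive respondent-only estimate (weights = respondent counts):
  (350/900)×45.6 + (100/900)×10.5 + (450/900)×42.3 = 40.05%
Post-stratified estimate weights by population shares:
  0.1×45.6 + 0.34×10.5 + 0.56×42.3 = 31.818%
Difference = 31.818 − 40.05 = -8.232 pp.

-8.2 percentage points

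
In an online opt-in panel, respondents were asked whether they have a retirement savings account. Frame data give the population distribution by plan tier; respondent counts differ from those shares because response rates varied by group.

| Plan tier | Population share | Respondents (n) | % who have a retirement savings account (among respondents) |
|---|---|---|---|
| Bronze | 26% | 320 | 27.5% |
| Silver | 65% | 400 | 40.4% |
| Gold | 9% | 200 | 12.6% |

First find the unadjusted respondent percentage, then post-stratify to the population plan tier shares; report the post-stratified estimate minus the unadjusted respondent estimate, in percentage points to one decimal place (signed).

Without adjustment, the pooled respondent share is:
  (320/920)×27.5 + (400/920)×40.4 + (200/920)×12.6 = 29.8696%
Reweighting by population plan tier shares:
  0.26×27.5 + 0.65×40.4 + 0.09×12.6 = 34.544%
Difference = 34.544 − 29.8696 = 4.6744 pp.

+4.7 percentage points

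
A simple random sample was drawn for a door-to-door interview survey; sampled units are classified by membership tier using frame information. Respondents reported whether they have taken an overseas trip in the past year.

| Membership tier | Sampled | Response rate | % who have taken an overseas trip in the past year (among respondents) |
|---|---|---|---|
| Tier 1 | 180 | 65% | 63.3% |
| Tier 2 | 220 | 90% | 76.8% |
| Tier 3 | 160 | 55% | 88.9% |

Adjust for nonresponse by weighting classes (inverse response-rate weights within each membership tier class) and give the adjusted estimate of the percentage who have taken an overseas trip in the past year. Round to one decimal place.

Weighting each respondent by the inverse class response rate inflates each class back to its sampled size, so the class weight is n_sampled:
  Tier 1: 180 × 63.3 = 11,394
  Tier 2: 220 × 76.8 = 16,896
  Tier 3: 160 × 88.9 = 14,224
Adjusted estimate = 42,514 / 560 = 75.9179 → 75.9%.

75.9%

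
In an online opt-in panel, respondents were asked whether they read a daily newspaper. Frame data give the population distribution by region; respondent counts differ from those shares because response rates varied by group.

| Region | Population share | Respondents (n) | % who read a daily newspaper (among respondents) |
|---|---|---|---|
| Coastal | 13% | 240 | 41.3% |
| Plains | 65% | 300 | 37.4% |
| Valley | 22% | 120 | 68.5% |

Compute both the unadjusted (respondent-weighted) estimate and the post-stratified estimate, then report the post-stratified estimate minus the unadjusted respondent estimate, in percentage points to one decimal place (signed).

+0.3 percentage points

Naive respondent-only estimate (weights = respondent counts):
  (240/660)×41.3 + (300/660)×37.4 + (120/660)×68.5 = 44.4727%
Reweighting by population region shares:
  0.13×41.3 + 0.65×37.4 + 0.22×68.5 = 44.749%
Difference = 44.749 − 44.4727 = 0.2763 pp.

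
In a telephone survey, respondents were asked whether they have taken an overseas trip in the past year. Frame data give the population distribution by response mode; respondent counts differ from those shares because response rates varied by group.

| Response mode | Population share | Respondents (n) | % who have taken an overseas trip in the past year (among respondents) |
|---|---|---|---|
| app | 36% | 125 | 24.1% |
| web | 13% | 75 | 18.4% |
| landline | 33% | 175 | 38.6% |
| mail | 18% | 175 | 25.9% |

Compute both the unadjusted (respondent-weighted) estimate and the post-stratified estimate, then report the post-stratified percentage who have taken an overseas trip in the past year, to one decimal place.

28.5%

Without adjustment, the pooled respondent share is:
  (125/550)×24.1 + (75/550)×18.4 + (175/550)×38.6 + (175/550)×25.9 = 28.5091%
Reweighting by population response mode shares:
  0.36×24.1 + 0.13×18.4 + 0.33×38.6 + 0.18×25.9 = 28.468%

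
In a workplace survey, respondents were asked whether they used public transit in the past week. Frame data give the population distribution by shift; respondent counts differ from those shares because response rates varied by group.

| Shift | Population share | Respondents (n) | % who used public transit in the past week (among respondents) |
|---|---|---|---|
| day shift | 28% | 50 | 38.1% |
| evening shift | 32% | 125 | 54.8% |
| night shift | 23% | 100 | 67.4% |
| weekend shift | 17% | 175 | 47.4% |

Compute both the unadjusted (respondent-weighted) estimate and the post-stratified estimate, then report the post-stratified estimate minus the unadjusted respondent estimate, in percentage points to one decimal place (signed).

Naive respondent-only estimate (weights = respondent counts):
  (50/450)×38.1 + (125/450)×54.8 + (100/450)×67.4 + (175/450)×47.4 = 52.8667%
Post-stratified estimate weights by population shares:
  0.28×38.1 + 0.32×54.8 + 0.23×67.4 + 0.17×47.4 = 51.764%
Difference = 51.764 − 52.8667 = -1.1027 pp.

-1.1 percentage points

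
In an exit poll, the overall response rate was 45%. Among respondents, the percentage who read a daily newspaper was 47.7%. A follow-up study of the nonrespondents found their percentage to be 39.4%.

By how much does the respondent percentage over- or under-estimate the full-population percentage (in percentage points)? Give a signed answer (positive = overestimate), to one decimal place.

Nonresponse fraction = 1 − 0.45 = 0.55.
Bias = (nonresponse fraction) × (respondent percentage − nonrespondent percentage)
     = 0.55 × (47.7 − 39.4) = 0.55 × 8.3 = 4.565.

+4.6 percentage points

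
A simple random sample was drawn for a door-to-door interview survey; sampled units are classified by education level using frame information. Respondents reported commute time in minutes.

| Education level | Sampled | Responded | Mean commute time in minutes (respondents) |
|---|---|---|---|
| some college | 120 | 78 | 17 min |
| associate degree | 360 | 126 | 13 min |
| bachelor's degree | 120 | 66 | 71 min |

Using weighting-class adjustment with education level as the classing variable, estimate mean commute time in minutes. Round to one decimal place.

25.4

Response rates by class: some college 78/120 = 65%, associate degree 126/360 = 35%, bachelor's degree 66/120 = 55%.
Inverse-response-rate weighting restores each class to its sampled count, so class totals weight by n_sampled:
  some college: 120 × 17 = 2040
  associate degree: 360 × 13 = 4680
  bachelor's degree: 120 × 71 = 8520
Adjusted estimate = 15,240 / 600 = 25.4 → 25.4.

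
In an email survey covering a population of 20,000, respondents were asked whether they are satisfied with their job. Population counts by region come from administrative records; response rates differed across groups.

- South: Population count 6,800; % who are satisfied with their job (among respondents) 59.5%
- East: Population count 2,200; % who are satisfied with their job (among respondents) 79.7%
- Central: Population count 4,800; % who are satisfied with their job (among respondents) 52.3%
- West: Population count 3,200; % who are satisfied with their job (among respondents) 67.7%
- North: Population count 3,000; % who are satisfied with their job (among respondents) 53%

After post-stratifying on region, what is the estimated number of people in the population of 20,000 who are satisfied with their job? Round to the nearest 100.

Each cell contributes its population count × the respondent rate:
  South: 6,800 × 59.5% = 4046
  East: 2,200 × 79.7% = 1753.4
  Central: 4,800 × 52.3% = 2510.4
  West: 3,200 × 67.7% = 2166.4
  North: 3,000 × 53% = 1590
Estimated total = 12066.2 → 12,100.

12,100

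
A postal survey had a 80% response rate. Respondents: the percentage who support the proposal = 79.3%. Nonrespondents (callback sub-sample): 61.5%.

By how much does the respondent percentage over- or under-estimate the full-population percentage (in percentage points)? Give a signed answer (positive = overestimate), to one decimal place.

Nonresponse fraction = 1 − 0.8 = 0.2.
Bias = (nonresponse fraction) × (respondent percentage − nonrespondent percentage)
     = 0.2 × (79.3 − 61.5) = 0.2 × 17.8 = 3.56.

+3.6 percentage points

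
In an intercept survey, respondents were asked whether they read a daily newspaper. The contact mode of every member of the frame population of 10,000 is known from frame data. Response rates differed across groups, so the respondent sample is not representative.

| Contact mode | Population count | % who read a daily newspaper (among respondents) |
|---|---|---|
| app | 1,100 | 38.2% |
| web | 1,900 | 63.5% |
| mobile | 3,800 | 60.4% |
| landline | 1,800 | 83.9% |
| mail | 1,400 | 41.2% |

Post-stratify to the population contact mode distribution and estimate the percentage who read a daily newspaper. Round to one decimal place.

Post-stratification weights by population share, not respondent share:
  app: (1,100/10,000) × 38.2 = 4.202
  web: (1,900/10,000) × 63.5 = 12.065
  mobile: (3,800/10,000) × 60.4 = 22.952
  landline: (1,800/10,000) × 83.9 = 15.102
  mail: (1,400/10,000) × 41.2 = 5.768
Post-stratified estimate = 60.089 → 60.1%.

60.1%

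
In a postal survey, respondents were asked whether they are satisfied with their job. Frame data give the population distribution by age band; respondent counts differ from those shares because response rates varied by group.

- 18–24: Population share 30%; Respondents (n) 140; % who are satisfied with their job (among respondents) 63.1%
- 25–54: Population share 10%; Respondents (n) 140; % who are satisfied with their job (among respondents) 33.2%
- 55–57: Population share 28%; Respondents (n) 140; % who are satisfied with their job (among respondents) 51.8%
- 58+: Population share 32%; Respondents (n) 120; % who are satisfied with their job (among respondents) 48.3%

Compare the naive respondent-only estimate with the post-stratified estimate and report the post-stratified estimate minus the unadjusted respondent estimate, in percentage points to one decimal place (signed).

+3.1 percentage points

Without adjustment, the pooled respondent share is:
  (140/540)×63.1 + (140/540)×33.2 + (140/540)×51.8 + (120/540)×48.3 = 49.1296%
Post-stratifying to population shares instead:
  0.3×63.1 + 0.1×33.2 + 0.28×51.8 + 0.32×48.3 = 52.21%
Difference = 52.21 − 49.1296 = 3.0804 pp.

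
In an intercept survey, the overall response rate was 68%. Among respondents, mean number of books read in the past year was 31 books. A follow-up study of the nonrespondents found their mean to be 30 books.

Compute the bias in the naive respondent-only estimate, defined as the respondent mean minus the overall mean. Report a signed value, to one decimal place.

Nonresponse fraction = 1 − 0.68 = 0.32.
Bias = (nonresponse fraction) × (respondent mean − nonrespondent mean)
     = 0.32 × (31 − 30) = 0.32 × 1 = 0.32.

+0.3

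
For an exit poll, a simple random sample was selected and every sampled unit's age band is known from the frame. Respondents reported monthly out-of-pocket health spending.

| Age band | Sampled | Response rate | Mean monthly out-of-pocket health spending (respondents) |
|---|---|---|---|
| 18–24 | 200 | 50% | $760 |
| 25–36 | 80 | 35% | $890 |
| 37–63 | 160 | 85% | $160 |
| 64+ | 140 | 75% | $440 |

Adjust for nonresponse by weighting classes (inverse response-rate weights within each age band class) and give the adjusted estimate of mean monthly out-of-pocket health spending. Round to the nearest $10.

$540

Weighting each respondent by the inverse class response rate inflates each class back to its sampled size, so the class weight is n_sampled:
  18–24: 200 × 760 = 152,000
  25–36: 80 × 890 = 71,200
  37–63: 160 × 160 = 25,600
  64+: 140 × 440 = 61,600
Adjusted estimate = 310,400 / 580 = 535.172 → $540.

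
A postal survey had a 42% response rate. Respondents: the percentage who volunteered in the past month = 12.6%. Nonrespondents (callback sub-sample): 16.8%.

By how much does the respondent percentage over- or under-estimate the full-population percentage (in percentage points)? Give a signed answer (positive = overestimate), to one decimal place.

Nonresponse fraction = 1 − 0.42 = 0.58.
Bias = (nonresponse fraction) × (respondent percentage − nonrespondent percentage)
     = 0.58 × (12.6 − 16.8) = 0.58 × -4.2 = -2.436.

-2.4 percentage points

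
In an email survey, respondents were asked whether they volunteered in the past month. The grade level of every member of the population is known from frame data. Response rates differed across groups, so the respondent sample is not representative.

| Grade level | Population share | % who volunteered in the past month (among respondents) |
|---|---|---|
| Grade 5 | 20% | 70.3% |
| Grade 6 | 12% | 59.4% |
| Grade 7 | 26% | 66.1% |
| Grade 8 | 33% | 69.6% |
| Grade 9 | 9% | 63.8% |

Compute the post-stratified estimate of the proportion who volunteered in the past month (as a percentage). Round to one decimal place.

Reweight to the known grade level distribution:
  Grade 5: 0.2 × 70.3 = 14.06
  Grade 6: 0.12 × 59.4 = 7.128
  Grade 7: 0.26 × 66.1 = 17.186
  Grade 8: 0.33 × 69.6 = 22.968
  Grade 9: 0.09 × 63.8 = 5.742
Post-stratified estimate = 67.084 → 67.1%.

67.1%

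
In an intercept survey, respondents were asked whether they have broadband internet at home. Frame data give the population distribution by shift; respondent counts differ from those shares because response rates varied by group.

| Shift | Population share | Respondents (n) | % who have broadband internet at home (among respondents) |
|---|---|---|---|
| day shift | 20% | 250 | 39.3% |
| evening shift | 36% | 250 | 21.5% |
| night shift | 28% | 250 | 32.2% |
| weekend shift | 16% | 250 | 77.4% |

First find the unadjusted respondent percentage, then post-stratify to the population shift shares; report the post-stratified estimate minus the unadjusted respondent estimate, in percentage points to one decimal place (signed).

Naive respondent-only estimate (weights = respondent counts):
  (250/1000)×39.3 + (250/1000)×21.5 + (250/1000)×32.2 + (250/1000)×77.4 = 42.6%
Reweighting by population shift shares:
  0.2×39.3 + 0.36×21.5 + 0.28×32.2 + 0.16×77.4 = 37%
Difference = 37 − 42.6 = -5.6 pp.

-5.6 percentage points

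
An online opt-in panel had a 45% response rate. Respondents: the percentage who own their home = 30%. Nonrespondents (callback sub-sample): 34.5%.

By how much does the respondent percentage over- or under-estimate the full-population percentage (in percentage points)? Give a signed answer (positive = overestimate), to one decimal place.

Nonresponse fraction = 1 − 0.45 = 0.55.
Bias = (nonresponse fraction) × (respondent percentage − nonrespondent percentage)
     = 0.55 × (30 − 34.5) = 0.55 × -4.5 = -2.475.

-2.5 percentage points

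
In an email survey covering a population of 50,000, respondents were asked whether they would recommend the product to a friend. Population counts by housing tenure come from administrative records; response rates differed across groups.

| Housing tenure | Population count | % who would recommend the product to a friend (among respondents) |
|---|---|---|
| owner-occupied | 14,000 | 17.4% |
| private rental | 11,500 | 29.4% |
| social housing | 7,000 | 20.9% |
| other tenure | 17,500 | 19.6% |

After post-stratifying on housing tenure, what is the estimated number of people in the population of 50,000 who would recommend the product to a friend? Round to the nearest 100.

10,700

Apply each group's respondent rate to its population count:
  owner-occupied: 14,000 × 17.4% = 2436
  private rental: 11,500 × 29.4% = 3381
  social housing: 7,000 × 20.9% = 1463
  other tenure: 17,500 × 19.6% = 3430
Estimated total = 10,710 → 10,700.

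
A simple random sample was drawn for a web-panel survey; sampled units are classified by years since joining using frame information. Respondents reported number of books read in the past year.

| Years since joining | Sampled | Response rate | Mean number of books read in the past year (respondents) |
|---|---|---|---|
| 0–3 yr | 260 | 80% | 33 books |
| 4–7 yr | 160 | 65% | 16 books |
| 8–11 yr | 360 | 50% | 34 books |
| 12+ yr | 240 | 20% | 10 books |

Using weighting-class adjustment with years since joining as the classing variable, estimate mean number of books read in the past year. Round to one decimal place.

25.3

With weight = n_sampled/n_responded per class, the weighted class total is n_sampled:
  0–3 yr: 260 × 33 = 8580
  4–7 yr: 160 × 16 = 2560
  8–11 yr: 360 × 34 = 12,240
  12+ yr: 240 × 10 = 2400
Adjusted estimate = 25,780 / 1,020 = 25.2745 → 25.3.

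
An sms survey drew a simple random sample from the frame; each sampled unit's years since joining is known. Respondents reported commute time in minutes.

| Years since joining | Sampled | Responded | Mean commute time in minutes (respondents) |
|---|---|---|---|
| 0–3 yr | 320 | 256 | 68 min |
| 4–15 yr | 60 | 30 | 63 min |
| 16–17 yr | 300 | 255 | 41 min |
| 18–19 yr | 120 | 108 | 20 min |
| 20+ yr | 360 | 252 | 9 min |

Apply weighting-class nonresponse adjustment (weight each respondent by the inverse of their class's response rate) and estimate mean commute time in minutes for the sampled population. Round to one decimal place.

37.5

Class response rates: 0–3 yr 256/320 = 80%, 4–15 yr 30/60 = 50%, 16–17 yr 255/300 = 85%, 18–19 yr 108/120 = 90%, 20+ yr 252/360 = 70%.
With weight = n_sampled/n_responded per class, the weighted class total is n_sampled:
  0–3 yr: 320 × 68 = 21,760
  4–15 yr: 60 × 63 = 3780
  16–17 yr: 300 × 41 = 12,300
  18–19 yr: 120 × 20 = 2400
  20+ yr: 360 × 9 = 3240
Adjusted estimate = 43,480 / 1,160 = 37.4828 → 37.5.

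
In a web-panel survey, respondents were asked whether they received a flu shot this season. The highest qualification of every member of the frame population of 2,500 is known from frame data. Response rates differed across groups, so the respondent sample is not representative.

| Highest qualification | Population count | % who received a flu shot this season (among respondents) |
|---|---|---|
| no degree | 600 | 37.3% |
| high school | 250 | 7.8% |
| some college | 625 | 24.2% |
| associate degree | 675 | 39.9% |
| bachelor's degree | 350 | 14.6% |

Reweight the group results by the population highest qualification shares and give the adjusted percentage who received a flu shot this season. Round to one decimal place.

Each cell contributes population-share × respondent value:
  no degree: (600/2,500) × 37.3 = 8.952
  high school: (250/2,500) × 7.8 = 0.78
  some college: (625/2,500) × 24.2 = 6.05
  associate degree: (675/2,500) × 39.9 = 10.773
  bachelor's degree: (350/2,500) × 14.6 = 2.044
Post-stratified estimate = 28.599 → 28.6%.

28.6%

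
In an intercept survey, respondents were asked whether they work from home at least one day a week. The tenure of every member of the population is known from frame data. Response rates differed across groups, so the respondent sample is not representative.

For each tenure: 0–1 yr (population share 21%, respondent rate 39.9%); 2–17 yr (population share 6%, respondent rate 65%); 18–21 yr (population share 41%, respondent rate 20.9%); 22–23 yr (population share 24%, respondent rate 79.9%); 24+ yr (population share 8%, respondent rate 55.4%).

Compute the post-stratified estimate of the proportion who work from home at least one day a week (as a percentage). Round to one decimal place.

44.5%

Weight each group's respondent value by its population share:
  0–1 yr: 0.21 × 39.9 = 8.379
  2–17 yr: 0.06 × 65 = 3.9
  18–21 yr: 0.41 × 20.9 = 8.569
  22–23 yr: 0.24 × 79.9 = 19.176
  24+ yr: 0.08 × 55.4 = 4.432
Post-stratified estimate = 44.456 → 44.5%.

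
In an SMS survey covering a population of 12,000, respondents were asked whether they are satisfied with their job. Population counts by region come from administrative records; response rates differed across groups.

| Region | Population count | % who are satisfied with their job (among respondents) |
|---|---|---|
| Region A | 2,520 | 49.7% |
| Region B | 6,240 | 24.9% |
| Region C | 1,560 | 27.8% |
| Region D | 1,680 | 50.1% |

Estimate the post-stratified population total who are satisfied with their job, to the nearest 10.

Each cell contributes its population count × the respondent rate:
  Region A: 2,520 × 49.7% = 1252.44
  Region B: 6,240 × 24.9% = 1553.76
  Region C: 1,560 × 27.8% = 433.68
  Region D: 1,680 × 50.1% = 841.68
Estimated total = 4081.56 → 4,080.

4,080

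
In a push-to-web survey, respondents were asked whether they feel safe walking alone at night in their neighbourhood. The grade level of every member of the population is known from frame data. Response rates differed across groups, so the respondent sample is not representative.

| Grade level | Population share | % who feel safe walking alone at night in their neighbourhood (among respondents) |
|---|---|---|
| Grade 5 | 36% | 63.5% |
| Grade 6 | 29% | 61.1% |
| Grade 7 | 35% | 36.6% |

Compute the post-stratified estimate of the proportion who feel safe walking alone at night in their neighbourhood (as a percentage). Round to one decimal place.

Post-stratification weights by population share, not respondent share:
  Grade 5: 0.36 × 63.5 = 22.86
  Grade 6: 0.29 × 61.1 = 17.719
  Grade 7: 0.35 × 36.6 = 12.81
Post-stratified estimate = 53.389 → 53.4%.

53.4%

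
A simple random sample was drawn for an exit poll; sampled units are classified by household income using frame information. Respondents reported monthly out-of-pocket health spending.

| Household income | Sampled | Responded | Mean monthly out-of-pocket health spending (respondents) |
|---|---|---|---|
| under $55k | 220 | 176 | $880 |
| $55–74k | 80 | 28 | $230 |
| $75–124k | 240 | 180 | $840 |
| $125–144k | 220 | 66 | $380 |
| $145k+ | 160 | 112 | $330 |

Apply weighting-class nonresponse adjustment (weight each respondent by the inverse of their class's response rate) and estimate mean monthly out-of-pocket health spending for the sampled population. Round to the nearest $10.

Class response rates: under $55k 176/220 = 80%, $55–74k 28/80 = 35%, $75–124k 180/240 = 75%, $125–144k 66/220 = 30%, $145k+ 112/160 = 70%.
With weight = n_sampled/n_responded per class, the weighted class total is n_sampled:
  under $55k: 220 × 880 = 193,600
  $55–74k: 80 × 230 = 18,400
  $75–124k: 240 × 840 = 201,600
  $125–144k: 220 × 380 = 83,600
  $145k+: 160 × 330 = 52,800
Adjusted estimate = 550,000 / 920 = 597.826 → $600.

$600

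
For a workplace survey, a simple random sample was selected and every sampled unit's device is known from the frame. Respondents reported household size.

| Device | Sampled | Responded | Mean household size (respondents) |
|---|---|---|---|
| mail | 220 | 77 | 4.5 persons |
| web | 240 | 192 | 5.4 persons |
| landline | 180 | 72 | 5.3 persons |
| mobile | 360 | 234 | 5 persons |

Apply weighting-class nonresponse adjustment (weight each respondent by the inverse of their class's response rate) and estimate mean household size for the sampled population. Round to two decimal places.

5.04

Response rates by class: mail 77/220 = 35%, web 192/240 = 80%, landline 72/180 = 40%, mobile 234/360 = 65%.
With weight = n_sampled/n_responded per class, the weighted class total is n_sampled:
  mail: 220 × 4.5 = 990
  web: 240 × 5.4 = 1296
  landline: 180 × 5.3 = 954
  mobile: 360 × 5 = 1800
Adjusted estimate = 5040 / 1,000 = 5.04 → 5.04.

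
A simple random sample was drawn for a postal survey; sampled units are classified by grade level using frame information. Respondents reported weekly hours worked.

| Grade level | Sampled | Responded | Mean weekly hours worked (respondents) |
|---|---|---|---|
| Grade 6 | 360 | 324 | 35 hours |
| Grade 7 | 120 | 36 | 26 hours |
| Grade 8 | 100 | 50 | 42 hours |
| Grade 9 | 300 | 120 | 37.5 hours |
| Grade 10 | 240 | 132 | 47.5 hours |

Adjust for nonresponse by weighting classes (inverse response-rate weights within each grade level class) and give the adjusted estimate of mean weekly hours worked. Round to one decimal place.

Response rates by class: Grade 6 324/360 = 90%, Grade 7 36/120 = 30%, Grade 8 50/100 = 50%, Grade 9 120/300 = 40%, Grade 10 132/240 = 55%.
Inverse-response-rate weighting restores each class to its sampled count, so class totals weight by n_sampled:
  Grade 6: 360 × 35 = 12,600
  Grade 7: 120 × 26 = 3120
  Grade 8: 100 × 42 = 4200
  Grade 9: 300 × 37.5 = 11,250
  Grade 10: 240 × 47.5 = 11,400
Adjusted estimate = 42,570 / 1,120 = 38.0089 → 38.0.

38.0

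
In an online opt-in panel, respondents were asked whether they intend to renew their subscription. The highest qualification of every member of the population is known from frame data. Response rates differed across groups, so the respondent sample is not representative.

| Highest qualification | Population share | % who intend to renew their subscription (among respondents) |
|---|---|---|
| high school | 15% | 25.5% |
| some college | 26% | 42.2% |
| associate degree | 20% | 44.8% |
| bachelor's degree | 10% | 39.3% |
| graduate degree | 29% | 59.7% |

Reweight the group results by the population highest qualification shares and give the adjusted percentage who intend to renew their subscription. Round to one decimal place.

Reweight to the known highest qualification distribution:
  high school: 0.15 × 25.5 = 3.825
  some college: 0.26 × 42.2 = 10.972
  associate degree: 0.2 × 44.8 = 8.96
  bachelor's degree: 0.1 × 39.3 = 3.93
  graduate degree: 0.29 × 59.7 = 17.313
Post-stratified estimate = 45 → 45.0%.

45.0%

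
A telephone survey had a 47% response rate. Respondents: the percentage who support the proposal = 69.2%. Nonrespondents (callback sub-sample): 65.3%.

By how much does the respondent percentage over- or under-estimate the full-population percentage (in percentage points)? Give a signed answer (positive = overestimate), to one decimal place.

+2.1 percentage points

Nonresponse fraction = 1 − 0.47 = 0.53.
Bias = (nonresponse fraction) × (respondent percentage − nonrespondent percentage)
     = 0.53 × (69.2 − 65.3) = 0.53 × 3.9 = 2.067.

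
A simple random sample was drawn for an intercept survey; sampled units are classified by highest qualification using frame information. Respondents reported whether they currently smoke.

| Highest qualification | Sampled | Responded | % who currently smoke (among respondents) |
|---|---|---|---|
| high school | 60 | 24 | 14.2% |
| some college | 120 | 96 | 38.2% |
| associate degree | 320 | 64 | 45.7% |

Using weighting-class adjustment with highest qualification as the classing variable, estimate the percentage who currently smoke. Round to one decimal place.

Class response rates: high school 24/60 = 40%, some college 96/120 = 80%, associate degree 64/320 = 20%.
Weighting each respondent by the inverse class response rate inflates each class back to its sampled size, so the class weight is n_sampled:
  high school: 60 × 14.2 = 852
  some college: 120 × 38.2 = 4584
  associate degree: 320 × 45.7 = 14,624
Adjusted estimate = 20,060 / 500 = 40.12 → 40.1%.

40.1%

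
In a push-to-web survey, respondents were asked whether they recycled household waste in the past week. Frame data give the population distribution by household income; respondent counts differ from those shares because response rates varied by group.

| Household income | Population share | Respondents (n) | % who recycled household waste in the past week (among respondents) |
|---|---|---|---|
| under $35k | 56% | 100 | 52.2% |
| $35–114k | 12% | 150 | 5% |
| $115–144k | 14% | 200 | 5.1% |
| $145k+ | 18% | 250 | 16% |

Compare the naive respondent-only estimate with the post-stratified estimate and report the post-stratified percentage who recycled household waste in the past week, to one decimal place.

33.4%

Without adjustment, the pooled respondent share is:
  (100/700)×52.2 + (150/700)×5 + (200/700)×5.1 + (250/700)×16 = 15.7%
Reweighting by population household income shares:
  0.56×52.2 + 0.12×5 + 0.14×5.1 + 0.18×16 = 33.426%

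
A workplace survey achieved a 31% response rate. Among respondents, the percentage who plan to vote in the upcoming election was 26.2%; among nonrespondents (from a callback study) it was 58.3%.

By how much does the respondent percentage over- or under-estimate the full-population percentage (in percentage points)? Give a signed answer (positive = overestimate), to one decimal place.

Nonresponse fraction = 1 − 0.31 = 0.69.
Bias = (nonresponse fraction) × (respondent percentage − nonrespondent percentage)
     = 0.69 × (26.2 − 58.3) = 0.69 × -32.1 = -22.149.

-22.1 percentage points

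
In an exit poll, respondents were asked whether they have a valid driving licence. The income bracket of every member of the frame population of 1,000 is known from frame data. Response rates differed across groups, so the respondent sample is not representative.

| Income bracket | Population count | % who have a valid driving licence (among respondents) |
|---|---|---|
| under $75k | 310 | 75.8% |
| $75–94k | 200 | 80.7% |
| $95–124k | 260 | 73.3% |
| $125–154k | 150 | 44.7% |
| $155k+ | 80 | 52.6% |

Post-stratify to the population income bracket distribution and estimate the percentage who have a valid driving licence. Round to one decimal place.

Weight each group's respondent value by its population share:
  under $75k: (310/1,000) × 75.8 = 23.498
  $75–94k: (200/1,000) × 80.7 = 16.14
  $95–124k: (260/1,000) × 73.3 = 19.058
  $125–154k: (150/1,000) × 44.7 = 6.705
  $155k+: (80/1,000) × 52.6 = 4.208
Post-stratified estimate = 69.609 → 69.6%.

69.6%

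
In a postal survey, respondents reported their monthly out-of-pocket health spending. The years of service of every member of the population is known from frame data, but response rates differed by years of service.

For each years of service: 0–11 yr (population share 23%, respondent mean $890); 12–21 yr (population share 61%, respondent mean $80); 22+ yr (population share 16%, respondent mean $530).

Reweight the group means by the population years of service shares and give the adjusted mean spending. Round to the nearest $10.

$340

Weight each group's respondent value by its population share:
  0–11 yr: 0.23 × 890 = 204.7
  12–21 yr: 0.61 × 80 = 48.8
  22+ yr: 0.16 × 530 = 84.8
Post-stratified estimate = 338.3 → $340.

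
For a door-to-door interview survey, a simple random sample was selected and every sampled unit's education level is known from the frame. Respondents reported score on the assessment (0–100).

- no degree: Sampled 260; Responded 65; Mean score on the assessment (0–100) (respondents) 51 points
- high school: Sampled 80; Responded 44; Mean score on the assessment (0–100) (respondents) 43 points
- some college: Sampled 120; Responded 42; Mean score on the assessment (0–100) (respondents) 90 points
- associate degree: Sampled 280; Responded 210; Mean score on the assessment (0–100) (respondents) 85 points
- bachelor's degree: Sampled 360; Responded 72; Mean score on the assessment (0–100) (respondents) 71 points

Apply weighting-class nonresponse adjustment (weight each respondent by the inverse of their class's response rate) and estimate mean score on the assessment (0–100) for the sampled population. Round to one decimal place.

Class response rates: no degree 65/260 = 25%, high school 44/80 = 55%, some college 42/120 = 35%, associate degree 210/280 = 75%, bachelor's degree 72/360 = 20%.
Inverse-response-rate weighting restores each class to its sampled count, so class totals weight by n_sampled:
  no degree: 260 × 51 = 13,260
  high school: 80 × 43 = 3440
  some college: 120 × 90 = 10,800
  associate degree: 280 × 85 = 23,800
  bachelor's degree: 360 × 71 = 25,560
Adjusted estimate = 76,860 / 1,100 = 69.8727 → 69.9.

69.9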